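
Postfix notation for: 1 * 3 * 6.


Left to right (same or higher precedence on left)
Postfix: 1 3 * 6 *


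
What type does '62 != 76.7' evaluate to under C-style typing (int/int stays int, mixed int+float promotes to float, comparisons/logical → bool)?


Operand types: int != float
Rule: comparison yields bool
Result type: bool


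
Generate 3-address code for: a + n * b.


Break into single-operator statements:
t1 = n * b
t2 = a + t1


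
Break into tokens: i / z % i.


Scan left to right, longest-match per lexeme
Tokens: ID(i), OP(/), ID(z), OP(%), ID(i)


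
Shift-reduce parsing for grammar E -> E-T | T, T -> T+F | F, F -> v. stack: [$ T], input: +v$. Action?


shift '+' to continue T -> T+F
Action: shift


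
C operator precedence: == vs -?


'-' is additive (level 9); '==' is equality (level 6)
Higher level binds tighter
'-' has higher precedence than '=='


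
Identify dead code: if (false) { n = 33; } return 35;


condition is constant false, so the whole block is unreachable
Dead: 'if (false) { n = 33; }'


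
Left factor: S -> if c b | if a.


Common prefix: 'if'
Factored: S -> if S', S' -> c b | a


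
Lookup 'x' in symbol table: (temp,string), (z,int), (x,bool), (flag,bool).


Lookup 'x' → type bool


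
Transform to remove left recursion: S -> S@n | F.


Left-recursive alternatives: S@n; non-recursive: F
Introduce S': S -> FS', S' -> @nS' | ε


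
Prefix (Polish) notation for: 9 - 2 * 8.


'*' binds tighter: tree is (- 9 (* 2 8))
Prefix: - 9 * 2 8


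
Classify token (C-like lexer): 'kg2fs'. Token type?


Pattern: letter/underscore followed by alphanumerics, not a keyword
Type: IDENTIFIER


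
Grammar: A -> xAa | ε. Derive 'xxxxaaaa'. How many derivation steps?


Derivation: A => xAa => xxAaa => xxxAaaa => xxxxAaaaa => xxxxaaaa
Steps: 5


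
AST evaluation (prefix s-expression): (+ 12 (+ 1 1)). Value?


Evaluate inner: (+ 1 1) = 2
Evaluate root: (+ 12 2) = 14
Result: 14


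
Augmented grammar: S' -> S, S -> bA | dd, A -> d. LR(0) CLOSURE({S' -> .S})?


Start: S' -> .S
For each item with dot before a nonterminal B, add B -> .γ for every B-production
Closure: [S' -> .S, S -> .bA, S -> .dd]


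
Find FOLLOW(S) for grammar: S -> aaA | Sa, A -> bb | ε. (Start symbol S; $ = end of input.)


$ ∈ FOLLOW(S). For each A -> αBβ: add FIRST(β)\{ε} to FOLLOW(B); if β nullable, add FOLLOW(A).
FOLLOW(S) = {$, a}


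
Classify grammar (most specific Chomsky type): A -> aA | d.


Right-linear: every RHS is a terminal or a terminal followed by one nonterminal
Classification: Type 3 (Regular)


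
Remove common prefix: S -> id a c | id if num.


Common prefix: 'id'
Factored: S -> id S', S' -> a c | if num


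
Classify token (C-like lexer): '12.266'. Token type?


Pattern: digits with a decimal point
Type: FLOAT_LITERAL


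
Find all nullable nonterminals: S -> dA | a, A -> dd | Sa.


A nonterminal is nullable iff some alternative derives ε (directly, or every symbol in it is nullable)
Nullable: {}


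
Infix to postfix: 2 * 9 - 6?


Left to right (same or higher precedence on left)
Postfix: 2 9 * 6 -


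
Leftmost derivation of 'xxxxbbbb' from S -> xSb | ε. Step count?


Derivation: S => xSb => xxSbb => xxxSbbb => xxxxSbbbb => xxxxbbbb
Steps: 5


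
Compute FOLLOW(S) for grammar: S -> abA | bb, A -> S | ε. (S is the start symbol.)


$ ∈ FOLLOW(S). For each A -> αBβ: add FIRST(β)\{ε} to FOLLOW(B); if β nullable, add FOLLOW(A).
FOLLOW(S) = {$}


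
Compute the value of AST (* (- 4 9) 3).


Evaluate inner: (- 4 9) = -5
Evaluate root: (* -5 3) = -15
Result: -15


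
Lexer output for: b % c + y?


Scan left to right, longest-match per lexeme
Tokens: ID(b), OP(%), ID(c), OP(+), ID(y)


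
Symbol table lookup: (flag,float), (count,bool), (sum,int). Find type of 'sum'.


Lookup 'sum' → type int


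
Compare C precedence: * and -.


'*' is multiplicative (level 10); '-' is additive (level 9)
Higher level binds tighter
'*' has higher precedence than '-'


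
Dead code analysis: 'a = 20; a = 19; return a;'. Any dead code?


first assignment to a is overwritten before any read
Dead: 'a = 20'


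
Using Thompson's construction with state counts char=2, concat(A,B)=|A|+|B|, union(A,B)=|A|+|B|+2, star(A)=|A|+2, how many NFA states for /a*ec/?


Syntax tree has 3 char leaf(s), 0 union(s), 1 star(s)
chars contribute 3×2 = 6; each union adds +2; each star adds +2
Total: 6 + 0 + 2 = 8 states


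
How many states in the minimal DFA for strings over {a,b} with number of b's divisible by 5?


Track (count of b) mod 5: states 0..4, accept at 0
Minimal DFA: 5 states


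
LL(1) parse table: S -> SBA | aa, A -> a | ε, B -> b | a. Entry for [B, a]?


For [B, a]: 'a' ∈ FIRST(a)
Entry: B -> a


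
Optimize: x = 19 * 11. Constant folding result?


19 * 11 = 209 at compile time
Optimized: x = 209


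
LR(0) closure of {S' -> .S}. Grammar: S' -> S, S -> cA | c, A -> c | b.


Start: S' -> .S
For each item with dot before a nonterminal B, add B -> .γ for every B-production
Closure: [S' -> .S, S -> .cA, S -> .c]


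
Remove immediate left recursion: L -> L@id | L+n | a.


Left-recursive alternatives: L@id, L+n; non-recursive: a
Introduce L': L -> aL', L' -> @idL' | +nL' | ε


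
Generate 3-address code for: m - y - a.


Break into single-operator statements:
t1 = m - y
t2 = t1 - a


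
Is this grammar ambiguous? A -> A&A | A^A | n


'n&n^n' has two parse trees (no precedence encoded between & and ^)
Ambiguous


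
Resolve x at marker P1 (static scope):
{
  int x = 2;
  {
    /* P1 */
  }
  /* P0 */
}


P1's block does not declare x; resolves to the enclosing declaration at depth 0
x = 2


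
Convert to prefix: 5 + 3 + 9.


left-to-right (same/higher precedence on left): tree is (+ (+ 5 3) 9)
Prefix: + + 5 3 9


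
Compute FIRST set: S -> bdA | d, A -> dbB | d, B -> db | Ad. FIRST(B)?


Per alternative of B: FIRST(db) = {d}; FIRST(Ad) = {d}
FIRST(B) = {d}


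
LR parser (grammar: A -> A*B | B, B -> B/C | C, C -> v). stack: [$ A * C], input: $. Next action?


'C' (not preceded by B/) is the handle for B -> C
Action: reduce (B -> C)


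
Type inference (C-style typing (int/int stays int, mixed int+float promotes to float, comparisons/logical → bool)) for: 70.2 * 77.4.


Operand types: float * float
Rule: mixed int/float promotes to float; int/int stays int
Result type: float


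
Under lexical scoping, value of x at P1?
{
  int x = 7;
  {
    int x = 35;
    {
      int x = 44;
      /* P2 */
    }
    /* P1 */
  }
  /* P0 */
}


x declared in the same block as P1
x = 35


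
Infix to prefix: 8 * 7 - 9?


left-to-right (same/higher precedence on left): tree is (- (* 8 7) 9)
Prefix: - * 8 7 9


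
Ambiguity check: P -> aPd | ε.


balanced a^n…d^n: each string has a unique parse
Unambiguous


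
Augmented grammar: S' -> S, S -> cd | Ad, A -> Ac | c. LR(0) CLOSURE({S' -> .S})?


Start: S' -> .S
For each item with dot before a nonterminal B, add B -> .γ for every B-production
Closure: [S' -> .S, S -> .cd, S -> .Ad, A -> .Ac, A -> .c]


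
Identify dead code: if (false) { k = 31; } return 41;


condition is constant false, so the whole block is unreachable
Dead: 'if (false) { k = 31; }'


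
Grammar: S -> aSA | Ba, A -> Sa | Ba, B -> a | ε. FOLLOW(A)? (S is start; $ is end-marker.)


$ ∈ FOLLOW(S). For each A -> αBβ: add FIRST(β)\{ε} to FOLLOW(B); if β nullable, add FOLLOW(A).
FOLLOW(A) = {$, a}


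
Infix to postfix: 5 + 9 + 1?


Left to right (same or higher precedence on left)
Postfix: 5 9 + 1 +


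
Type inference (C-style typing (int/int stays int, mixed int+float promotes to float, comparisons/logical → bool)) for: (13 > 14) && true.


Operand types: bool && bool
Rule: logical operators take bool operands and yield bool
Result type: bool


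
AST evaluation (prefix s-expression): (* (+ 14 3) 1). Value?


Evaluate inner: (+ 14 3) = 17
Evaluate root: (* 17 1) = 17
Result: 17


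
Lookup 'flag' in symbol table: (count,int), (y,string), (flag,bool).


Lookup 'flag' → type bool


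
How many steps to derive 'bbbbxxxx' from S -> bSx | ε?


Derivation: S => bSx => bbSxx => bbbSxxx => bbbbSxxxx => bbbbxxxx
Steps: 5


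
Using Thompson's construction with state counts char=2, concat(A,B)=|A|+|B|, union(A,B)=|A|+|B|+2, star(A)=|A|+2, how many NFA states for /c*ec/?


Syntax tree has 3 char leaf(s), 0 union(s), 1 star(s)
chars contribute 3×2 = 6; each union adds +2; each star adds +2
Total: 6 + 0 + 2 = 8 states


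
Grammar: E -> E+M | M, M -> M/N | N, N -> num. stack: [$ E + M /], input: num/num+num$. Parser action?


no handle; shift 'num'
Action: shift


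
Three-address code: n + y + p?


Break into single-operator statements:
t1 = n + y
t2 = t1 + p


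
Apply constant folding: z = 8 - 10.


8 - 10 = -2 at compile time
Optimized: z = -2


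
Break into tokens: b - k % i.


Scan left to right, longest-match per lexeme
Tokens: ID(b), OP(-), ID(k), OP(%), ID(i)


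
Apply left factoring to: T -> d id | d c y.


Common prefix: 'd'
Factored: T -> d T', T' -> id | c y


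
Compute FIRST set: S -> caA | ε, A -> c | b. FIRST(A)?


Per alternative of A: FIRST(c) = {c}; FIRST(b) = {b}
FIRST(A) = {b, c}


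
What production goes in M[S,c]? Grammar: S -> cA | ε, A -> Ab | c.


For [S, c]: 'c' ∈ FIRST(cA)
Entry: S -> cA


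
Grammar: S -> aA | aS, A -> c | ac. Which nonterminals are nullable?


A nonterminal is nullable iff some alternative derives ε (directly, or every symbol in it is nullable)
Nullable: {}


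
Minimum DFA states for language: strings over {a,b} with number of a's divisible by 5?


Track (count of a) mod 5: states 0..4, accept at 0
Minimal DFA: 5 states


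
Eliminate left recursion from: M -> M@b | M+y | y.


Left-recursive alternatives: M@b, M+y; non-recursive: y
Introduce M': M -> yM', M' -> @bM' | +yM' | ε


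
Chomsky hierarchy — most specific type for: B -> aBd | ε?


Single nonterminal LHS, but a^n d^n is not regular
Classification: Type 2 (Context-Free)


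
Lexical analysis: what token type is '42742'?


Pattern: digits only
Type: INTEGER_LITERAL


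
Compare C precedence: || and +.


'+' is additive (level 9); '||' is logical OR (level 1)
Higher level binds tighter
'+' has higher precedence than '||'


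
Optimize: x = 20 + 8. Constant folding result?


20 + 8 = 28 at compile time
Optimized: x = 28


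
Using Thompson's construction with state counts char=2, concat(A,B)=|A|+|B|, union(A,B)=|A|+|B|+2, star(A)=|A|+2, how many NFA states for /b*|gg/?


Syntax tree has 3 char leaf(s), 1 union(s), 1 star(s)
chars contribute 3×2 = 6; each union adds +2; each star adds +2
Total: 6 + 2 + 2 = 10 states


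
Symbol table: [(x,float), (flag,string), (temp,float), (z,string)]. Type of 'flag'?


Lookup 'flag' → type string


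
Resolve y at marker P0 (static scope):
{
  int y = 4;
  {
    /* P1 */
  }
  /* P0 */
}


y declared in the same block as P0
y = 4


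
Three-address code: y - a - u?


Break into single-operator statements:
t1 = y - a
t2 = t1 - u


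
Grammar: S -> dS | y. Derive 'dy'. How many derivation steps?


Derivation: S => dS => dy
Steps: 2


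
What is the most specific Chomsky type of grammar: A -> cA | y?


Right-linear: every RHS is a terminal or a terminal followed by one nonterminal
Classification: Type 3 (Regular)


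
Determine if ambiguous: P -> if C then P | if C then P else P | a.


dangling else: 'if C then if C then a else a' parses two ways
Ambiguous


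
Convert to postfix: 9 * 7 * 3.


Left to right (same or higher precedence on left)
Postfix: 9 7 * 3 *


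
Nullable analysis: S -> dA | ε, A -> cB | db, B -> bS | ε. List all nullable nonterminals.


A nonterminal is nullable iff some alternative derives ε (directly, or every symbol in it is nullable)
Nullable: {B, S}


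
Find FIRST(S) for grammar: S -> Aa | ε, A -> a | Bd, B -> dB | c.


Per alternative of S: FIRST(Aa) = {a, c, d}; FIRST(ε) = {ε}
FIRST(S) = {a, c, d, ε}


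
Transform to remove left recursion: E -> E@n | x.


Left-recursive alternatives: E@n; non-recursive: x
Introduce E': E -> xE', E' -> @nE' | ε


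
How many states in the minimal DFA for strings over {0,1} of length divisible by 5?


Track length mod 5: states 0..4, accept at 0
Minimal DFA: 5 states


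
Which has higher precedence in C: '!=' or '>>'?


'>>' is shift (level 8); '!=' is equality (level 6)
Higher level binds tighter
'>>' has higher precedence than '!='


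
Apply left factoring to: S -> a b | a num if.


Common prefix: 'a'
Factored: S -> a S', S' -> b | num if


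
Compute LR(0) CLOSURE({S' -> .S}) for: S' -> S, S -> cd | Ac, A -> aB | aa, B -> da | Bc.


Start: S' -> .S
For each item with dot before a nonterminal B, add B -> .γ for every B-production
Closure: [S' -> .S, S -> .cd, S -> .Ac, A -> .aB, A -> .aa]


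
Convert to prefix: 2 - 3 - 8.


left-to-right (same/higher precedence on left): tree is (- (- 2 3) 8)
Prefix: - - 2 3 8


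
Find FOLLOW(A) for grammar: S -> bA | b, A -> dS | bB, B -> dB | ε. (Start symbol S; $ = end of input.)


$ ∈ FOLLOW(S). For each A -> αBβ: add FIRST(β)\{ε} to FOLLOW(B); if β nullable, add FOLLOW(A).
FOLLOW(A) = {$}


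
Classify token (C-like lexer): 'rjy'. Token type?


Pattern: letter/underscore followed by alphanumerics, not a keyword
Type: IDENTIFIER


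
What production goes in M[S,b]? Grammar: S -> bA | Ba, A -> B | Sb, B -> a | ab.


For [S, b]: 'b' ∈ FIRST(bA)
Entry: S -> bA


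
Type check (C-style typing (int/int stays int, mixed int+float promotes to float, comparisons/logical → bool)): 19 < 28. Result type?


Operand types: int < int
Rule: comparison yields bool
Result type: bool


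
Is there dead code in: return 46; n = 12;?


statement follows a return and is unreachable
Dead: 'n = 12'


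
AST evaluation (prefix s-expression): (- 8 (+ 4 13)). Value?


Evaluate inner: (+ 4 13) = 17
Evaluate root: (- 8 17) = -9
Result: -9


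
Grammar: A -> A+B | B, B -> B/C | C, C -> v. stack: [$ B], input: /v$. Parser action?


shift '/' to continue B -> B/C
Action: shift


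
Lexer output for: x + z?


Scan left to right, longest-match per lexeme
Tokens: ID(x), OP(+), ID(z)


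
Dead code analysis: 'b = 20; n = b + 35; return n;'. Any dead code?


b is read by n's definition; n is returned
No dead code


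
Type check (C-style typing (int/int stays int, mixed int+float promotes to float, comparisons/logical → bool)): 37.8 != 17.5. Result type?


Operand types: float != float
Rule: comparison yields bool
Result type: bool


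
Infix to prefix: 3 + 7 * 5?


'*' binds tighter: tree is (+ 3 (* 7 5))
Prefix: + 3 * 7 5


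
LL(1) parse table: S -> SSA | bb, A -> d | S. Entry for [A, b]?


For [A, b]: 'b' ∈ FIRST(S)
Entry: A -> S


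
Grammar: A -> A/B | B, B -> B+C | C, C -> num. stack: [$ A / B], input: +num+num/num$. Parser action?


'+' can extend B; shift to build B -> B+C
Action: shift


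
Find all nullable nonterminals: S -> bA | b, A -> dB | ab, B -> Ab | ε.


A nonterminal is nullable iff some alternative derives ε (directly, or every symbol in it is nullable)
Nullable: {B}


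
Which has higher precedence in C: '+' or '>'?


'+' is additive (level 9); '>' is relational (level 7)
Higher level binds tighter
'+' has higher precedence than '>'


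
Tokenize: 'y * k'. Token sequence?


Scan left to right, longest-match per lexeme
Tokens: ID(y), OP(*), ID(k)


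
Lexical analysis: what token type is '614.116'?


Pattern: digits with a decimal point
Type: FLOAT_LITERAL


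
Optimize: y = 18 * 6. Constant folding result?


18 * 6 = 108 at compile time
Optimized: y = 108


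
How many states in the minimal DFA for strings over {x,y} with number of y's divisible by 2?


Track (count of y) mod 2: states 0..1, accept at 0
Minimal DFA: 2 states


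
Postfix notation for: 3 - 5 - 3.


Left to right (same or higher precedence on left)
Postfix: 3 5 - 3 -


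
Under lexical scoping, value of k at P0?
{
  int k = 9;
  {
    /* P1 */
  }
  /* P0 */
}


k declared in the same block as P0
k = 9


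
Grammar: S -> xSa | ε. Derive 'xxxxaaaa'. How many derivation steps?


Derivation: S => xSa => xxSaa => xxxSaaa => xxxxSaaaa => xxxxaaaa
Steps: 5


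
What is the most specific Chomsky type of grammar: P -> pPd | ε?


Single nonterminal LHS, but p^n d^n is not regular
Classification: Type 2 (Context-Free)


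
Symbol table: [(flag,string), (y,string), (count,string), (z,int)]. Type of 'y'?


Lookup 'y' → type string


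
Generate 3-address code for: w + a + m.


Break into single-operator statements:
t1 = w + a
t2 = t1 + m


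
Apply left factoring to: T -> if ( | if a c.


Common prefix: 'if'
Factored: T -> if T', T' -> ( | a c


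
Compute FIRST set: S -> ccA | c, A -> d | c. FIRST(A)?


Per alternative of A: FIRST(d) = {d}; FIRST(c) = {c}
FIRST(A) = {c, d}


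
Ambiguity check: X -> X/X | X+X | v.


'v/v+v' has two parse trees (no precedence encoded between / and +)
Ambiguous


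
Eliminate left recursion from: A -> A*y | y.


Left-recursive alternatives: A*y; non-recursive: y
Introduce A': A -> yA', A' -> *yA' | ε


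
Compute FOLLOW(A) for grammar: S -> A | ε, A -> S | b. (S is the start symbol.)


$ ∈ FOLLOW(S). For each A -> αBβ: add FIRST(β)\{ε} to FOLLOW(B); if β nullable, add FOLLOW(A).
FOLLOW(A) = {$}


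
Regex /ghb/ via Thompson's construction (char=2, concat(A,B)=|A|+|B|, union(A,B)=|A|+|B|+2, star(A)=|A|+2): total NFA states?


Syntax tree has 3 char leaf(s), 0 union(s), 0 star(s)
chars contribute 3×2 = 6; each union adds +2; each star adds +2
Total: 6 + 0 + 0 = 6 states


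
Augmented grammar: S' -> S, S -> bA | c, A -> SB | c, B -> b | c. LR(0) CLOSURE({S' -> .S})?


Start: S' -> .S
For each item with dot before a nonterminal B, add B -> .γ for every B-production
Closure: [S' -> .S, S -> .bA, S -> .c]


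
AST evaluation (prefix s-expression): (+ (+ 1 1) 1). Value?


Evaluate inner: (+ 1 1) = 2
Evaluate root: (+ 2 1) = 3
Result: 3


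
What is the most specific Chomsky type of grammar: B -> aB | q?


Right-linear: every RHS is a terminal or a terminal followed by one nonterminal
Classification: Type 3 (Regular)


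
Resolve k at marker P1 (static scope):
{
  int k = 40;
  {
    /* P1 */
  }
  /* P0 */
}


P1's block does not declare k; resolves to the enclosing declaration at depth 0
k = 40


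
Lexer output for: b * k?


Scan left to right, longest-match per lexeme
Tokens: ID(b), OP(*), ID(k)


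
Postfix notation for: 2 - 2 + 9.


Left to right (same or higher precedence on left)
Postfix: 2 2 - 9 +


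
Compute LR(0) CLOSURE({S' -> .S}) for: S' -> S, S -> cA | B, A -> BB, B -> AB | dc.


Start: S' -> .S
For each item with dot before a nonterminal B, add B -> .γ for every B-production
Closure: [S' -> .S, S -> .cA, S -> .B, B -> .AB, B -> .dc, A -> .BB]


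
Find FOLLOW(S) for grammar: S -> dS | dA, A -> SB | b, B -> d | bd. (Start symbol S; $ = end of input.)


$ ∈ FOLLOW(S). For each A -> αBβ: add FIRST(β)\{ε} to FOLLOW(B); if β nullable, add FOLLOW(A).
FOLLOW(S) = {$, b, d}


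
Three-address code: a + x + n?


Break into single-operator statements:
t1 = a + x
t2 = t1 + n


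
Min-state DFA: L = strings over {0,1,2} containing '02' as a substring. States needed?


KMP-style automaton: 2 progress states + 1 absorbing accept = 3
Minimal DFA: 3 states


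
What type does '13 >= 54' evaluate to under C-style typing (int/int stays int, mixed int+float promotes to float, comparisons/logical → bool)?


Operand types: int >= int
Rule: comparison yields bool
Result type: bool


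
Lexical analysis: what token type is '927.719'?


Pattern: digits with a decimal point
Type: FLOAT_LITERAL


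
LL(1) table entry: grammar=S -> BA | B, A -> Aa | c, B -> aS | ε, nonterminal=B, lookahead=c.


For [B, c]: ε is nullable and 'c' ∈ FOLLOW(B)
Entry: B -> ε


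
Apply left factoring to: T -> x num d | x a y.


Common prefix: 'x'
Factored: T -> x T', T' -> num d | a y


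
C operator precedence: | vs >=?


'>=' is relational (level 7); '|' is bitwise OR (level 3)
Higher level binds tighter
'>=' has higher precedence than '|'


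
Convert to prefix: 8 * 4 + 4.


left-to-right (same/higher precedence on left): tree is (+ (* 8 4) 4)
Prefix: + * 8 4 4


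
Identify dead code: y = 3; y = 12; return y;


first assignment to y is overwritten before any read
Dead: 'y = 3'


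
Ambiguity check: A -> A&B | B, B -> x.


precedence layered via separate nonterminal B: deterministic
Unambiguous


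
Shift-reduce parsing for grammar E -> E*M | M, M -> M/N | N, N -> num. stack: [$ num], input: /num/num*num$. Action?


'num' on top is the handle for N -> num
Action: reduce (N -> num)


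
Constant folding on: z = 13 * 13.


13 * 13 = 169 at compile time
Optimized: z = 169


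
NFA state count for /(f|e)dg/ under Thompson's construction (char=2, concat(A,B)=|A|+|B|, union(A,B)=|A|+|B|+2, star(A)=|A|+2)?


Syntax tree has 4 char leaf(s), 1 union(s), 0 star(s)
chars contribute 4×2 = 8; each union adds +2; each star adds +2
Total: 8 + 2 + 0 = 10 states


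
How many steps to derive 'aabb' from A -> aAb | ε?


Derivation: A => aAb => aaAbb => aabb
Steps: 3


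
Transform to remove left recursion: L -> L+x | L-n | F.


Left-recursive alternatives: L+x, L-n; non-recursive: F
Introduce L': L -> FL', L' -> +xL' | -nL' | ε


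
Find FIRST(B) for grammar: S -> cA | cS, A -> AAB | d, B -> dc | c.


Per alternative of B: FIRST(dc) = {d}; FIRST(c) = {c}
FIRST(B) = {c, d}


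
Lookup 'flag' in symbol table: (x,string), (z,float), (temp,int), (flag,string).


Lookup 'flag' → type string


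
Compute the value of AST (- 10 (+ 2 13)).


Evaluate inner: (+ 2 13) = 15
Evaluate root: (- 10 15) = -5
Result: -5


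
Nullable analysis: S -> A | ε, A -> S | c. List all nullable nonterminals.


A nonterminal is nullable iff some alternative derives ε (directly, or every symbol in it is nullable)
Nullable: {A, S}


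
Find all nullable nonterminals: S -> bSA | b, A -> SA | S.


A nonterminal is nullable iff some alternative derives ε (directly, or every symbol in it is nullable)
Nullable: {}


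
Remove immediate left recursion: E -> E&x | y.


Left-recursive alternatives: E&x; non-recursive: y
Introduce E': E -> yE', E' -> &xE' | ε


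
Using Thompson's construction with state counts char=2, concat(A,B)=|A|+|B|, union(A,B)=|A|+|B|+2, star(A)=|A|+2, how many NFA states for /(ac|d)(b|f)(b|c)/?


Syntax tree has 7 char leaf(s), 3 union(s), 0 star(s)
chars contribute 7×2 = 14; each union adds +2; each star adds +2
Total: 14 + 6 + 0 = 20 states


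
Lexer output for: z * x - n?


Scan left to right, longest-match per lexeme
Tokens: ID(z), OP(*), ID(x), OP(-), ID(n)


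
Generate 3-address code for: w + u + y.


Break into single-operator statements:
t1 = w + u
t2 = t1 + y


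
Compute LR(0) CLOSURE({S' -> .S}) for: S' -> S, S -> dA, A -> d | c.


Start: S' -> .S
For each item with dot before a nonterminal B, add B -> .γ for every B-production
Closure: [S' -> .S, S -> .dA]


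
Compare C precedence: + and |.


'+' is additive (level 9); '|' is bitwise OR (level 3)
Higher level binds tighter
'+' has higher precedence than '|'


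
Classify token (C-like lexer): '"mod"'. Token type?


Pattern: double-quoted sequence
Type: STRING_LITERAL


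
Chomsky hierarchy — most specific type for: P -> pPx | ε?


Single nonterminal LHS, but p^n x^n is not regular
Classification: Type 2 (Context-Free)


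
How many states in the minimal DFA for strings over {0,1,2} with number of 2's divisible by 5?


Track (count of 2) mod 5: states 0..4, accept at 0
Minimal DFA: 5 states


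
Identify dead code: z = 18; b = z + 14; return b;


z is read by b's definition; b is returned
No dead code


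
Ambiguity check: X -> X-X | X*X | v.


'v-v*v' has two parse trees (no precedence encoded between - and *)
Ambiguous


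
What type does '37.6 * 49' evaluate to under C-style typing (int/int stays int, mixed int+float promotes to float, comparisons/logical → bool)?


Operand types: float * int
Rule: mixed int/float promotes to float; int/int stays int
Result type: float


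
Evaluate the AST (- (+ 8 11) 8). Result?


Evaluate inner: (+ 8 11) = 19
Evaluate root: (- 19 8) = 11
Result: 11


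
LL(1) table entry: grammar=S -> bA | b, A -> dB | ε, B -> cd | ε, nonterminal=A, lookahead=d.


For [A, d]: 'd' ∈ FIRST(dB)
Entry: A -> dB


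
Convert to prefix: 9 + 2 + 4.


left-to-right (same/higher precedence on left): tree is (+ (+ 9 2) 4)
Prefix: + + 9 2 4


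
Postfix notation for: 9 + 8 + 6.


Left to right (same or higher precedence on left)
Postfix: 9 8 + 6 +


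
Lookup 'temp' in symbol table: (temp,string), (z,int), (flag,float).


Lookup 'temp' → type string


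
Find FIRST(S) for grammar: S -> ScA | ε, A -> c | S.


Per alternative of S: FIRST(ScA) = {c}; FIRST(ε) = {ε}
FIRST(S) = {c, ε}


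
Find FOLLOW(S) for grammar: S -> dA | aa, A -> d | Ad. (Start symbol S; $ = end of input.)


$ ∈ FOLLOW(S). For each A -> αBβ: add FIRST(β)\{ε} to FOLLOW(B); if β nullable, add FOLLOW(A).
FOLLOW(S) = {$}


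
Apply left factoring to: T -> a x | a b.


Common prefix: 'a'
Factored: T -> a T', T' -> x | b


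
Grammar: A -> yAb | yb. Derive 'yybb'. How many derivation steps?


Derivation: A => yAb => yybb
Steps: 2


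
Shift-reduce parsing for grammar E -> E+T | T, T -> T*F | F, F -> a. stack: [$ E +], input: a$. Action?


no handle ('E+' is not any RHS); shift 'a'
Action: shift


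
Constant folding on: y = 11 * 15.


11 * 15 = 165 at compile time
Optimized: y = 165


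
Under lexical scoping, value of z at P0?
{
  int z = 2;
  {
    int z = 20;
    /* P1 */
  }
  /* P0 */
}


z declared in the same block as P0
z = 2


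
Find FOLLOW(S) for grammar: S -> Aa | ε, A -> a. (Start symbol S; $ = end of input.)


$ ∈ FOLLOW(S). For each A -> αBβ: add FIRST(β)\{ε} to FOLLOW(B); if β nullable, add FOLLOW(A).
FOLLOW(S) = {$}


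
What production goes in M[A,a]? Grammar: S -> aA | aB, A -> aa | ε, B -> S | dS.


For [A, a]: 'a' ∈ FIRST(aa)
Entry: A -> aa


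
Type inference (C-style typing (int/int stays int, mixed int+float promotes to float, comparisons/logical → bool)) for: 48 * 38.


Operand types: int * int
Rule: mixed int/float promotes to float; int/int stays int
Result type: int


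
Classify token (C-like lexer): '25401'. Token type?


Pattern: digits only
Type: INTEGER_LITERAL


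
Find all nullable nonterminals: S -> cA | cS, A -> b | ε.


A nonterminal is nullable iff some alternative derives ε (directly, or every symbol in it is nullable)
Nullable: {A}


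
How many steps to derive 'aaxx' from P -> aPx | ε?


Derivation: P => aPx => aaPxx => aaxx
Steps: 3


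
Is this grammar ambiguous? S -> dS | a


right-linear, alternatives start with distinct terminals 'd' vs 'a': unique leftmost derivation
Unambiguous


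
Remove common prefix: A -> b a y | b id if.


Common prefix: 'b'
Factored: A -> b A', A' -> a y | id if


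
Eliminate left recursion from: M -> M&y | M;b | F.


Left-recursive alternatives: M&y, M;b; non-recursive: F
Introduce M': M -> FM', M' -> &yM' | ;bM' | ε


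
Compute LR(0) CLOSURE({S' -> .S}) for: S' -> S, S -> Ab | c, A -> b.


Start: S' -> .S
For each item with dot before a nonterminal B, add B -> .γ for every B-production
Closure: [S' -> .S, S -> .Ab, S -> .c, A -> .b]


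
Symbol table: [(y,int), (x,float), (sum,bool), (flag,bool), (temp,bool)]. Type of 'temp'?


Lookup 'temp' → type bool


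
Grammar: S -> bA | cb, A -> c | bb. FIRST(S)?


Per alternative of S: FIRST(bA) = {b}; FIRST(cb) = {c}
FIRST(S) = {b, c}


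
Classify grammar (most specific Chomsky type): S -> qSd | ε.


Single nonterminal LHS, but q^n d^n is not regular
Classification: Type 2 (Context-Free)


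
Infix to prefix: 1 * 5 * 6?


left-to-right (same/higher precedence on left): tree is (* (* 1 5) 6)
Prefix: * * 1 5 6


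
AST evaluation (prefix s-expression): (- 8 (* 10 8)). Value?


Evaluate inner: (* 10 8) = 80
Evaluate root: (- 8 80) = -72
Result: -72


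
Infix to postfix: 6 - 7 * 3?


* has higher precedence, evaluate 7*3 first
Postfix: 6 7 3 * -


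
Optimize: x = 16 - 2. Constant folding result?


16 - 2 = 14 at compile time
Optimized: x = 14


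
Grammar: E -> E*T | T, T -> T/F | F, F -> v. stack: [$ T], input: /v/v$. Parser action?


shift '/' to continue T -> T/F
Action: shift


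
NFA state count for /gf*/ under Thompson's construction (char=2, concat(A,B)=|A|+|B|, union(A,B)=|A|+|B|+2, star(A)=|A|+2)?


Syntax tree has 2 char leaf(s), 0 union(s), 1 star(s)
chars contribute 2×2 = 4; each union adds +2; each star adds +2
Total: 4 + 0 + 2 = 6 states


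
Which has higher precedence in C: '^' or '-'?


'-' is additive (level 9); '^' is bitwise XOR (level 4)
Higher level binds tighter
'-' has higher precedence than '^'


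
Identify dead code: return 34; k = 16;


statement follows a return and is unreachable
Dead: 'k = 16'


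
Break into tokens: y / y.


Scan left to right, longest-match per lexeme
Tokens: ID(y), OP(/), ID(y)


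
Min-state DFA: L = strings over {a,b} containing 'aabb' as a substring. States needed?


KMP-style automaton: 4 progress states + 1 absorbing accept = 5
Minimal DFA: 5 states


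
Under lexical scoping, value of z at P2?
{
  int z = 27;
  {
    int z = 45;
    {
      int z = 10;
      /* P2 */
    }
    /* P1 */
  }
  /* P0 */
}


z declared in the same block as P2
z = 10


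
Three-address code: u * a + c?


Break into single-operator statements:
t1 = u * a
t2 = t1 + c


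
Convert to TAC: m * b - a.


Break into single-operator statements:
t1 = m * b
t2 = t1 - a


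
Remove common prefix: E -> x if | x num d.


Common prefix: 'x'
Factored: E -> x E', E' -> if | num d


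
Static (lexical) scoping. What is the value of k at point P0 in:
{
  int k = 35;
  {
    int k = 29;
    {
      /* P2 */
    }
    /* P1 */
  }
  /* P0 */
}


k declared in the same block as P0
k = 35


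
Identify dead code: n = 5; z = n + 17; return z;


n is read by z's definition; z is returned
No dead code


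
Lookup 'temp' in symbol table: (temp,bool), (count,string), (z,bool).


Lookup 'temp' → type bool


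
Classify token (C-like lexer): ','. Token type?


Pattern: delimiter/punctuation
Type: PUNCTUATION


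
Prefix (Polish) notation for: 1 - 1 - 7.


left-to-right (same/higher precedence on left): tree is (- (- 1 1) 7)
Prefix: - - 1 1 7


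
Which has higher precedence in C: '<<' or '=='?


'<<' is shift (level 8); '==' is equality (level 6)
Higher level binds tighter
'<<' has higher precedence than '=='


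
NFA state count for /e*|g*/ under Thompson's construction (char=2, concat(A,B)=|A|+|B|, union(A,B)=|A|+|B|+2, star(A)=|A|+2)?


Syntax tree has 2 char leaf(s), 1 union(s), 2 star(s)
chars contribute 2×2 = 4; each union adds +2; each star adds +2
Total: 4 + 2 + 4 = 10 states


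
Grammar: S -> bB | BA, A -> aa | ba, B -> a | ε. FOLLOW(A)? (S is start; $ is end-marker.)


$ ∈ FOLLOW(S). For each A -> αBβ: add FIRST(β)\{ε} to FOLLOW(B); if β nullable, add FOLLOW(A).
FOLLOW(A) = {$}


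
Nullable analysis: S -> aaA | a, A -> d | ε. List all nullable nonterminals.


A nonterminal is nullable iff some alternative derives ε (directly, or every symbol in it is nullable)
Nullable: {A}


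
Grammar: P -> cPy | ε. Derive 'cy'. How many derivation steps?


Derivation: P => cPy => cy
Steps: 2


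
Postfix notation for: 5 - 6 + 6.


Left to right (same or higher precedence on left)
Postfix: 5 6 - 6 +


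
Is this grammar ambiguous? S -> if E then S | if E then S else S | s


dangling else: 'if E then if E then s else s' parses two ways
Ambiguous


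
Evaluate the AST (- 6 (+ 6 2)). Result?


Evaluate inner: (+ 6 2) = 8
Evaluate root: (- 6 8) = -2
Result: -2


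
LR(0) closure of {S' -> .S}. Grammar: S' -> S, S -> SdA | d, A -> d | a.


Start: S' -> .S
For each item with dot before a nonterminal B, add B -> .γ for every B-production
Closure: [S' -> .S, S -> .SdA, S -> .d]


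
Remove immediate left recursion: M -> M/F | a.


Left-recursive alternatives: M/F; non-recursive: a
Introduce M': M -> aM', M' -> /FM' | ε


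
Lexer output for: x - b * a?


Scan left to right, longest-match per lexeme
Tokens: ID(x), OP(-), ID(b), OP(*), ID(a)


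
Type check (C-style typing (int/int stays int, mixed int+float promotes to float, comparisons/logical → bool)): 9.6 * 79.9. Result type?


Operand types: float * float
Rule: mixed int/float promotes to float; int/int stays int
Result type: float


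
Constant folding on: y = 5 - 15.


5 - 15 = -10 at compile time
Optimized: y = -10


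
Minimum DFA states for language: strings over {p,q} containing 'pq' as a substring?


KMP-style automaton: 2 progress states + 1 absorbing accept = 3
Minimal DFA: 3 states


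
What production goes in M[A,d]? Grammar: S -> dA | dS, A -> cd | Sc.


For [A, d]: 'd' ∈ FIRST(Sc)
Entry: A -> Sc


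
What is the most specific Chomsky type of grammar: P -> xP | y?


Right-linear: every RHS is a terminal or a terminal followed by one nonterminal
Classification: Type 3 (Regular)


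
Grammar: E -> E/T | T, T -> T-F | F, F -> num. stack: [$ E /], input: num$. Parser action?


no handle ('E/' is not any RHS); shift 'num'
Action: shift


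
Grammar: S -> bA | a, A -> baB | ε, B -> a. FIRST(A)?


Per alternative of A: FIRST(baB) = {b}; FIRST(ε) = {ε}
FIRST(A) = {b, ε}


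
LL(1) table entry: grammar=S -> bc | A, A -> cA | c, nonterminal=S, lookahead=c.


For [S, c]: 'c' ∈ FIRST(A)
Entry: S -> A


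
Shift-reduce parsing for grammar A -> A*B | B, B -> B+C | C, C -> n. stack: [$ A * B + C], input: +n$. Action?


handle 'B+C' on top
Action: reduce (B -> B+C)


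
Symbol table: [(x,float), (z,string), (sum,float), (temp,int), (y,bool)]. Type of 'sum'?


Lookup 'sum' → type float


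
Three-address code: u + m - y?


Break into single-operator statements:
t1 = u + m
t2 = t1 - y


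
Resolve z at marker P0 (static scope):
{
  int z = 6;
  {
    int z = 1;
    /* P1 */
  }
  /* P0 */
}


z declared in the same block as P0
z = 6


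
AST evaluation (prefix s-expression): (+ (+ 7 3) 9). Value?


Evaluate inner: (+ 7 3) = 10
Evaluate root: (+ 10 9) = 19
Result: 19


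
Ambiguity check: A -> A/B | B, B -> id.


precedence layered via separate nonterminal B: deterministic
Unambiguous


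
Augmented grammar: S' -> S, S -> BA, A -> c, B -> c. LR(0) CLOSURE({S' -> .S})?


Start: S' -> .S
For each item with dot before a nonterminal B, add B -> .γ for every B-production
Closure: [S' -> .S, S -> .BA, B -> .c]


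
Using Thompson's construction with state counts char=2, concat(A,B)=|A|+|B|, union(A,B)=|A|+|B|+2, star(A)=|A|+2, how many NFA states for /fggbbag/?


Syntax tree has 7 char leaf(s), 0 union(s), 0 star(s)
chars contribute 7×2 = 14; each union adds +2; each star adds +2
Total: 14 + 0 + 0 = 14 states


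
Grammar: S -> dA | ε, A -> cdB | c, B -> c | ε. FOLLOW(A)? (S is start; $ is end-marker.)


$ ∈ FOLLOW(S). For each A -> αBβ: add FIRST(β)\{ε} to FOLLOW(B); if β nullable, add FOLLOW(A).
FOLLOW(A) = {$}


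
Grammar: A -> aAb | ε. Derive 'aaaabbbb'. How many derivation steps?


Derivation: A => aAb => aaAbb => aaaAbbb => aaaaAbbbb => aaaabbbb
Steps: 5


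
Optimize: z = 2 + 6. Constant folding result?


2 + 6 = 8 at compile time
Optimized: z = 8


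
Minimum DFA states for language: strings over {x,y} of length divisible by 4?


Track length mod 4: states 0..3, accept at 0
Minimal DFA: 4 states


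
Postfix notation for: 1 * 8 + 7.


Left to right (same or higher precedence on left)
Postfix: 1 8 * 7 +


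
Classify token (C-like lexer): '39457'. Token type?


Pattern: digits only
Type: INTEGER_LITERAL


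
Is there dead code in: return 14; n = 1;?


statement follows a return and is unreachable
Dead: 'n = 1'


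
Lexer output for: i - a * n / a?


Scan left to right, longest-match per lexeme
Tokens: ID(i), OP(-), ID(a), OP(*), ID(n), OP(/), ID(a)


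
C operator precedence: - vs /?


'/' is multiplicative (level 10); '-' is additive (level 9)
Higher level binds tighter
'/' has higher precedence than '-'


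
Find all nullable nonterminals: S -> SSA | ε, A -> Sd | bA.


A nonterminal is nullable iff some alternative derives ε (directly, or every symbol in it is nullable)
Nullable: {S}


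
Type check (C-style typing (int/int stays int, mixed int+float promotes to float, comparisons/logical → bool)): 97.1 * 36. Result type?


Operand types: float * int
Rule: mixed int/float promotes to float; int/int stays int
Result type: float


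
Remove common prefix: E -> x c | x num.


Common prefix: 'x'
Factored: E -> x E', E' -> c | num


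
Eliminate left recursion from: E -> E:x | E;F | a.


Left-recursive alternatives: E:x, E;F; non-recursive: a
Introduce E': E -> aE', E' -> :xE' | ;FE' | ε


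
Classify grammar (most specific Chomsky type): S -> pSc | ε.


Single nonterminal LHS, but p^n c^n is not regular
Classification: Type 2 (Context-Free)


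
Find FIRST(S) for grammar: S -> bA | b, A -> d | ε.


Per alternative of S: FIRST(bA) = {b}; FIRST(b) = {b}
FIRST(S) = {b}


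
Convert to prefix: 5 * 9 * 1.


left-to-right (same/higher precedence on left): tree is (* (* 5 9) 1)
Prefix: * * 5 9 1


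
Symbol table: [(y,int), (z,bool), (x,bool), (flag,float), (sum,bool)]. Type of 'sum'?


Lookup 'sum' → type bool


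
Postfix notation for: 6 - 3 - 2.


Left to right (same or higher precedence on left)
Postfix: 6 3 - 2 -


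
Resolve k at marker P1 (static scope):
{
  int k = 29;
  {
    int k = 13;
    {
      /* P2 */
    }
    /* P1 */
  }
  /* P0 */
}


k declared in the same block as P1
k = 13


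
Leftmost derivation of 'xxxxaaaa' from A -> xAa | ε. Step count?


Derivation: A => xAa => xxAaa => xxxAaaa => xxxxAaaaa => xxxxaaaa
Steps: 5


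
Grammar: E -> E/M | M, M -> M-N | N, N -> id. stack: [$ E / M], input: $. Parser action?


handle 'E/M' on top; lookahead ∈ FOLLOW(E) = {/, $}
Action: reduce (E -> E/M)


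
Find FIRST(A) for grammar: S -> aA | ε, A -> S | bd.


Per alternative of A: FIRST(S) = {a, ε}; FIRST(bd) = {b}
FIRST(A) = {a, b, ε}


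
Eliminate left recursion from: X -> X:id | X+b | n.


Left-recursive alternatives: X:id, X+b; non-recursive: n
Introduce X': X -> nX', X' -> :idX' | +bX' | ε
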